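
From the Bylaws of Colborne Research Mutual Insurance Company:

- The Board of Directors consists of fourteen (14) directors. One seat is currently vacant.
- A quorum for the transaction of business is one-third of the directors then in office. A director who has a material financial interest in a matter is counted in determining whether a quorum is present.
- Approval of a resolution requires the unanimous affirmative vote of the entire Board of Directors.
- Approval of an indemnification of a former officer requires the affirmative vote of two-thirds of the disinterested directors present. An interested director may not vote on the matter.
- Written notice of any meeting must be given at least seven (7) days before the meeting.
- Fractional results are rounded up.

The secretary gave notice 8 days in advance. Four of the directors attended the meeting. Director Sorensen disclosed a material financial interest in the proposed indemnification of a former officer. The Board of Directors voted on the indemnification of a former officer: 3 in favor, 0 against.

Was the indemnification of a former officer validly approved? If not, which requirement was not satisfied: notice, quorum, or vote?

Notice: 8 days given; 7 required (8 ≥ 7). Satisfied.
Quorum: 4 present (interested directors count toward quorum); quorum is 5. Not satisfied.
Vote: the indemnification of a former officer requires two-thirds of the disinterested directors present (4 − 1 = 3). 2/3 of 3 = 2, so 2 affirmative votes are needed; 3 voted in favor. Satisfied. (Moot — without a quorum no business can be validly transacted.)

Invalid — quorum requirement not satisfied.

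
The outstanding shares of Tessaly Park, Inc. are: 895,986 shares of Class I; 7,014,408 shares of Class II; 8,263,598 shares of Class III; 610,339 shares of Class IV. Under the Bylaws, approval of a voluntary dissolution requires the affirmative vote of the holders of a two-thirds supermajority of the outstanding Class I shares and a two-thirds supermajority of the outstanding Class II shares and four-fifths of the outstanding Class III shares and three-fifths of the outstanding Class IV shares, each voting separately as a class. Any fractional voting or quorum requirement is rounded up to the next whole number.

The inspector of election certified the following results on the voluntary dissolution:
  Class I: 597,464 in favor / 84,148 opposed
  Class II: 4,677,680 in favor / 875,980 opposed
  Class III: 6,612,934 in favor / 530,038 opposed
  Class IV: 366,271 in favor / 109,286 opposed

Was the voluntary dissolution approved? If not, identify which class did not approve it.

Approved — every class gave the required vote.

Class I: 2/3 of 895986 = 597324; 597,324 required, 597,464 in favor — approved.
Class II: 2/3 of 7014408 = 4676272; 4,676,272 required, 4,677,680 in favor — approved.
Class III: 4/5 of 8263598 = 6610878.40, rounded up to 6610879; 6,610,879 required, 6,612,934 in favor — approved.
Class IV: 3/5 of 610339 = 366203.40, rounded up to 366204; 366,204 required, 366,271 in favor — approved.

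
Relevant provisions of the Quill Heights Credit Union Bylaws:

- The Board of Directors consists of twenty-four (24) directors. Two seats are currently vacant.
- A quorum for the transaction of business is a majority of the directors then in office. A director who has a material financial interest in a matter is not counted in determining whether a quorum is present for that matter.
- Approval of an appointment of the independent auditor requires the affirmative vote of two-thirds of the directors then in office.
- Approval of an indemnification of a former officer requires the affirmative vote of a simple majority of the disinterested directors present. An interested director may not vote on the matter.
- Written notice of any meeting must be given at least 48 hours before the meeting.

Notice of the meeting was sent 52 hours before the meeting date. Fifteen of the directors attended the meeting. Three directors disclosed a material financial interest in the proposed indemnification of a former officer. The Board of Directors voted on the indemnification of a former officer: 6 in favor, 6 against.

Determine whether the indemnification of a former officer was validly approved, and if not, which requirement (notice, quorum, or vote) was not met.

Notice: 52 hours given; 48 required (52 ≥ 48). Satisfied.
Quorum: 15 present, but the 3 interested directors do not count, leaving 12. Quorum is 12. Satisfied.
Vote: the indemnification of a former officer requires a majority of the disinterested directors present (15 − 3 = 12). A majority of 12 is 7, so 7 affirmative votes are needed; 6 voted in favor. Not satisfied.

Invalid — vote requirement not satisfied.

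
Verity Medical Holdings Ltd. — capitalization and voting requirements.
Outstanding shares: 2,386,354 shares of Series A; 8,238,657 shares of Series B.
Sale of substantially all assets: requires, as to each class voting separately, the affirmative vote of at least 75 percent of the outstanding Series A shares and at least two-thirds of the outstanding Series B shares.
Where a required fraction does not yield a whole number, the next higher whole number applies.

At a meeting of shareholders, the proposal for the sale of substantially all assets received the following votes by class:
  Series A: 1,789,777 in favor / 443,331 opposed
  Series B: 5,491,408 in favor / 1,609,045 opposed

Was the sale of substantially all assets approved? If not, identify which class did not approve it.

Series A: 3/4 of 2386354 = 1789765.50, rounded up to 1789766; 1,789,766 required, 1,789,777 in favor — approved.
Series B: 2/3 of 8238657 = 5492438; 5,492,438 required, 5,491,408 in favor — not approved.

Not approved — the Series B shares did not give the required vote.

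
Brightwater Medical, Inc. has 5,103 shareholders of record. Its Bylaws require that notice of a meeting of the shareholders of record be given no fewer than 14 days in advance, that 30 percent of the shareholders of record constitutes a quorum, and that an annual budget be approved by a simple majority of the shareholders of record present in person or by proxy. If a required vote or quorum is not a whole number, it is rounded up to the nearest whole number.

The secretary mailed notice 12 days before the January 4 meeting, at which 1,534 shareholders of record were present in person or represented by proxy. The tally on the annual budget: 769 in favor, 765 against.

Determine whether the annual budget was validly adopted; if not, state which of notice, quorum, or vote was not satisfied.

Invalid — notice requirement not satisfied.

Notice: 12 days given; 14 required. Not satisfied.
Quorum: 30% of 5,103 = 1,530.90, rounded up to 1,531; 1,534 present. Satisfied.
Vote: requires a majority of those present (1,534); a majority of 1534 is 768, so 768 needed; 769 in favor. Satisfied.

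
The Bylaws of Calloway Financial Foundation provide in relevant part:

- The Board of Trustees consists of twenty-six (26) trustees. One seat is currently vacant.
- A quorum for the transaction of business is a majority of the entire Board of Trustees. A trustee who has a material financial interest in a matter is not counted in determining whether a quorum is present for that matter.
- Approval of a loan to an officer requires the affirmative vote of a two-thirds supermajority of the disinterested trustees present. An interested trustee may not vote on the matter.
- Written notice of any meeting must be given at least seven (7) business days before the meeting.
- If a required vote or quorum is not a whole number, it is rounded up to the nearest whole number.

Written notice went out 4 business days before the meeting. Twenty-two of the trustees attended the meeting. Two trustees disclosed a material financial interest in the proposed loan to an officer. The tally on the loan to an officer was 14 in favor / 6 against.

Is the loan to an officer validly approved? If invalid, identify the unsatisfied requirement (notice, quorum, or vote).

Notice: 4 business days given; 7 required (4 < 7). Not satisfied.
Quorum: 22 present, but the 2 interested trustees do not count, leaving 20. Quorum is 14. Satisfied.
Vote: the loan to an officer requires two-thirds of the disinterested trustees present (22 − 2 = 20). 2/3 of 20 = 13.33, rounded up to 14, so 14 affirmative votes are needed; 14 voted in favor. Satisfied.

Invalid — notice requirement not satisfied.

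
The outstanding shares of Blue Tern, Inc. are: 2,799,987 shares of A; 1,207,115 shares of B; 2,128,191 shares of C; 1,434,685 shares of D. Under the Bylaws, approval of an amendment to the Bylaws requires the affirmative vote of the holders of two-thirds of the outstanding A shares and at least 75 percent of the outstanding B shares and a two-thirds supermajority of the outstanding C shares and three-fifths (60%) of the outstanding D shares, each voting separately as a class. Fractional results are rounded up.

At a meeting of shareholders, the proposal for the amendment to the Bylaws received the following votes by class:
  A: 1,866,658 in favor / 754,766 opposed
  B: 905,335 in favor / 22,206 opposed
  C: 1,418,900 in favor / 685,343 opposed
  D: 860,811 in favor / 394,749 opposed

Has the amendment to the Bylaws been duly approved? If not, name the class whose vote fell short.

A: 2/3 of 2799987 = 1866658; 1,866,658 required, 1,866,658 in favor — approved.
B: 3/4 of 1207115 = 905336.25, rounded up to 905337; 905,337 required, 905,335 in favor — not approved.
C: 2/3 of 2128191 = 1418794; 1,418,794 required, 1,418,900 in favor — approved.
D: 3/5 of 1434685 = 860811; 860,811 required, 860,811 in favor — approved.

Not approved — the B shares did not give the required vote.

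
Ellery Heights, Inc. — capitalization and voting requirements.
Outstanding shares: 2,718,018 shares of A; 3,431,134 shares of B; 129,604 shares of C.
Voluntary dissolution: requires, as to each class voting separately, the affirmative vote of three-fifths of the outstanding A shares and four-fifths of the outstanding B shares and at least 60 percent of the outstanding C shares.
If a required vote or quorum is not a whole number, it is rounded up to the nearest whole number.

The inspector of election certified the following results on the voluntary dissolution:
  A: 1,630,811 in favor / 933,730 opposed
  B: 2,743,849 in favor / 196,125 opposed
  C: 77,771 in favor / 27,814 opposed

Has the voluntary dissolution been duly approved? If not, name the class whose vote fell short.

A: 3/5 of 2718018 = 1630810.80, rounded up to 1630811; 1,630,811 required, 1,630,811 in favor — approved.
B: 4/5 of 3431134 = 2744907.20, rounded up to 2744908; 2,744,908 required, 2,743,849 in favor — not approved.
C: 3/5 of 129604 = 77762.40, rounded up to 77763; 77,763 required, 77,771 in favor — approved.

Not approved — the B shares did not give the required vote.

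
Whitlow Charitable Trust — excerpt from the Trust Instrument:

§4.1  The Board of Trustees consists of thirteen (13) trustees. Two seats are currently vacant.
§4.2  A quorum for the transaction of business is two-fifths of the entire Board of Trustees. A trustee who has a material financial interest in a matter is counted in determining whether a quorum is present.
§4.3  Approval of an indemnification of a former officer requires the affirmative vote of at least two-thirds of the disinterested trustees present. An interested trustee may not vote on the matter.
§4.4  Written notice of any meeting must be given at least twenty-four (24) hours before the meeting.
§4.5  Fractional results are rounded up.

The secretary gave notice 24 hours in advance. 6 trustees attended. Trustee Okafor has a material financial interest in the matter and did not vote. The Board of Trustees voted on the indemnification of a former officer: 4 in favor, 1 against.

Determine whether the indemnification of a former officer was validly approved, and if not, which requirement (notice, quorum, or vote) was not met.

Valid — all requirements satisfied.

Notice: 24 hours given; 24 required (24 ≥ 24). Satisfied.
Quorum: 6 present (interested trustees count toward quorum); quorum is 6. Satisfied.
Vote: the indemnification of a former officer requires two-thirds of the disinterested trustees present (6 − 1 = 5). 2/3 of 5 = 3.33, rounded up to 4, so 4 affirmative votes are needed; 4 voted in favor. Satisfied.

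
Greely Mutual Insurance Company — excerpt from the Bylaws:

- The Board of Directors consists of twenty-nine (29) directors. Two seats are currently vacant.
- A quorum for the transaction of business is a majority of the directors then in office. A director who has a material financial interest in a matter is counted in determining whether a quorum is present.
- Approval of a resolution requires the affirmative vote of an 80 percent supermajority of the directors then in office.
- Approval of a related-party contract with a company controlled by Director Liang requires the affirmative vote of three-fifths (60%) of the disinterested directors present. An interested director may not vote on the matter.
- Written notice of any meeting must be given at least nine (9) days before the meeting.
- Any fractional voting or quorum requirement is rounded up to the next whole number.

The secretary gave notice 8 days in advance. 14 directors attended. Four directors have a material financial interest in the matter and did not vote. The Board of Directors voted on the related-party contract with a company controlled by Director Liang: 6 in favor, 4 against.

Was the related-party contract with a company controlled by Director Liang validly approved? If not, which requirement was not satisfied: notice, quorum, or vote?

Notice: 8 days given; 9 required (8 < 9). Not satisfied.
Quorum: 14 present (interested directors count toward quorum); quorum is 14. Satisfied.
Vote: the related-party contract with a company controlled by Director Liang requires three-fifths of the disinterested directors present (14 − 4 = 10). 3/5 of 10 = 6, so 6 affirmative votes are needed; 6 voted in favor. Satisfied.

Invalid — notice requirement not satisfied.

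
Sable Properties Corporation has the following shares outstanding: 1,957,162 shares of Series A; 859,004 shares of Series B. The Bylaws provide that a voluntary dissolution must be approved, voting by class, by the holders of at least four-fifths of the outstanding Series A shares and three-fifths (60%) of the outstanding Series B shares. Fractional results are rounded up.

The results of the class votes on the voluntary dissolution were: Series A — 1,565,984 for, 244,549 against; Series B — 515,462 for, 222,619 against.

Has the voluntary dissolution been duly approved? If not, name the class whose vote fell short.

Series A: 4/5 of 1957162 = 1565729.60, rounded up to 1565730; 1,565,730 required, 1,565,984 in favor — approved.
Series B: 3/5 of 859004 = 515402.40, rounded up to 515403; 515,403 required, 515,462 in favor — approved.

Approved — every class gave the required vote.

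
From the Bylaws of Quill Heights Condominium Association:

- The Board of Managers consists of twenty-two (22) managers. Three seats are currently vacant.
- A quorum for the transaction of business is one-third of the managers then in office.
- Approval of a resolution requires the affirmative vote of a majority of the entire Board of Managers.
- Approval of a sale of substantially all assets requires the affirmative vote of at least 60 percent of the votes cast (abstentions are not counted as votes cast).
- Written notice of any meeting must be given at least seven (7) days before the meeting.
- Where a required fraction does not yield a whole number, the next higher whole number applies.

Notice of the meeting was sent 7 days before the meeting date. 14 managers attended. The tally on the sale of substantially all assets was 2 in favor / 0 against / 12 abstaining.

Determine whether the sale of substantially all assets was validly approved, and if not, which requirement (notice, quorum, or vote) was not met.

Valid — all requirements satisfied.

Notice: 7 days given; 7 required (7 ≥ 7). Satisfied.
Quorum: 14 present; quorum is 7. Satisfied.
Vote: the sale of substantially all assets requires three-fifths of the votes cast (14 present − 12 abstaining = 2). 3/5 of 2 = 1.20, rounded up to 2, so 2 affirmative votes are needed; 2 voted in favor. Satisfied.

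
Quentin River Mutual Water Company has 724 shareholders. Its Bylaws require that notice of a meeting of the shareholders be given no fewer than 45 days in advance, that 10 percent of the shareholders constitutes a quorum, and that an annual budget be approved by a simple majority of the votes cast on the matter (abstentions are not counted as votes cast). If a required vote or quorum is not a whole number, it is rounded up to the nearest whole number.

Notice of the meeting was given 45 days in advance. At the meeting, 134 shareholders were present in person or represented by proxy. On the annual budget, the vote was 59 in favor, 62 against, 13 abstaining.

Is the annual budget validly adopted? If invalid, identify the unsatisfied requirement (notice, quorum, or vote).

Notice: 45 days given; 45 required. Satisfied.
Quorum: 10% of 724 = 72.40, rounded up to 73; 134 present. Satisfied.
Vote: requires a majority of the votes cast (134 − 13 abstaining = 121); a majority of 121 is 61, so 61 needed; 59 in favor. Not satisfied.

Invalid — vote requirement not satisfied.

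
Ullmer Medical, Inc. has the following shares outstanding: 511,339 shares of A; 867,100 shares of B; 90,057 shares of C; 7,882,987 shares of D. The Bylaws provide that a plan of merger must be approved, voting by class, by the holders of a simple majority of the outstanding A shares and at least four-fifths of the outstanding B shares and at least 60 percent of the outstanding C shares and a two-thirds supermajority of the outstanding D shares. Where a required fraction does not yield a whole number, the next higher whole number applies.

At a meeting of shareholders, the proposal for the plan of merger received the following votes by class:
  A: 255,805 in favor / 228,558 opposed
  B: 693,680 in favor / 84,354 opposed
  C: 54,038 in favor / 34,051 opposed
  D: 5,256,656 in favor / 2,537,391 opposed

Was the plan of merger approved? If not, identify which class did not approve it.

Approved — every class gave the required vote.

A: a majority of 511339 is 255670; 255,670 required, 255,805 in favor — approved.
B: 4/5 of 867100 = 693680; 693,680 required, 693,680 in favor — approved.
C: 3/5 of 90057 = 54034.20, rounded up to 54035; 54,035 required, 54,038 in favor — approved.
D: 2/3 of 7882987 = 5255324.67, rounded up to 5255325; 5,255,325 required, 5,256,656 in favor — approved.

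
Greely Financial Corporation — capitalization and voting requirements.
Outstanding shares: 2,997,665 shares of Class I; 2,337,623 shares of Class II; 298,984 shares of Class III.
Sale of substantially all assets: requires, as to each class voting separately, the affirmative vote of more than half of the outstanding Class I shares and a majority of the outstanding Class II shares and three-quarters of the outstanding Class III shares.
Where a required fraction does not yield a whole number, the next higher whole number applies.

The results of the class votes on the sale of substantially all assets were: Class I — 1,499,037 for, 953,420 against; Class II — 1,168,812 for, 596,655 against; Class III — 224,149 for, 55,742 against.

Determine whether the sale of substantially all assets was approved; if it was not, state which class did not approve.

Class I: a majority of 2997665 is 1498833; 1,498,833 required, 1,499,037 in favor — approved.
Class II: a majority of 2337623 is 1168812; 1,168,812 required, 1,168,812 in favor — approved.
Class III: 3/4 of 298984 = 224238; 224,238 required, 224,149 in favor — not approved.

Not approved — the Class III shares did not give the required vote.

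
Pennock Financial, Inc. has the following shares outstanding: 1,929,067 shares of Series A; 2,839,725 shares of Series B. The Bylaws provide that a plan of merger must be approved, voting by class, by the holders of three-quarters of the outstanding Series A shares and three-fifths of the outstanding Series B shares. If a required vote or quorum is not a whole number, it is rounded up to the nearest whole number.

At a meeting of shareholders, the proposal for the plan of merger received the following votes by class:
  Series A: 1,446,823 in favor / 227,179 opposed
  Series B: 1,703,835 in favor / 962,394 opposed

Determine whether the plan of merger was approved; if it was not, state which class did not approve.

Approved — every class gave the required vote.

Series A: 3/4 of 1929067 = 1446800.25, rounded up to 1446801; 1,446,801 required, 1,446,823 in favor — approved.
Series B: 3/5 of 2839725 = 1703835; 1,703,835 required, 1,703,835 in favor — approved.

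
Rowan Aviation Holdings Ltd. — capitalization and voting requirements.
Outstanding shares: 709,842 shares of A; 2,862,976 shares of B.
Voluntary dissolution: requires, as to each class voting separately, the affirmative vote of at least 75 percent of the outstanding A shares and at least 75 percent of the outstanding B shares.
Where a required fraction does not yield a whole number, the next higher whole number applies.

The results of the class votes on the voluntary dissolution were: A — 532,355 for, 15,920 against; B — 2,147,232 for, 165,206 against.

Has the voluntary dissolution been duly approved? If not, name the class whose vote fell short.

Not approved — the A shares did not give the required vote.

A: 3/4 of 709842 = 532381.50, rounded up to 532382; 532,382 required, 532,355 in favor — not approved.
B: 3/4 of 2862976 = 2147232; 2,147,232 required, 2,147,232 in favor — approved.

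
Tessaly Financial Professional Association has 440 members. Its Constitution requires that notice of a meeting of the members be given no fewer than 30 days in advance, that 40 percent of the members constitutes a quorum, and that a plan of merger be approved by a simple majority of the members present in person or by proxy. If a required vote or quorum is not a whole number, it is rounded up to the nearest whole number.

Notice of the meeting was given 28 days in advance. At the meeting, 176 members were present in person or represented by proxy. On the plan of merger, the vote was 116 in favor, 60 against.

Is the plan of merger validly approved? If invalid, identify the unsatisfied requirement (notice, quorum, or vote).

Invalid — notice requirement not satisfied.

Notice: 28 days given; 30 required. Not satisfied.
Quorum: 40% of 440 = 176; 176 present. Satisfied.
Vote: requires a majority of those present (176); a majority of 176 is 89, so 89 needed; 116 in favor. Satisfied.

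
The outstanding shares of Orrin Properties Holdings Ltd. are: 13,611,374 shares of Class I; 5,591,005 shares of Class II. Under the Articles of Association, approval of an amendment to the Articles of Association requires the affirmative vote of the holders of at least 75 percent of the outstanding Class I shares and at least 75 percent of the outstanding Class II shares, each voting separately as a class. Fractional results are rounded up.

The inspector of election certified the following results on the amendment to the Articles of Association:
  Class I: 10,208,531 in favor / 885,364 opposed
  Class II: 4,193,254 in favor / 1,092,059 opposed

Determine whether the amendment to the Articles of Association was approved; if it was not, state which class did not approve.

Class I: 3/4 of 13611374 = 10208530.50, rounded up to 10208531; 10,208,531 required, 10,208,531 in favor — approved.
Class II: 3/4 of 5591005 = 4193253.75, rounded up to 4193254; 4,193,254 required, 4,193,254 in favor — approved.

Approved — every class gave the required vote.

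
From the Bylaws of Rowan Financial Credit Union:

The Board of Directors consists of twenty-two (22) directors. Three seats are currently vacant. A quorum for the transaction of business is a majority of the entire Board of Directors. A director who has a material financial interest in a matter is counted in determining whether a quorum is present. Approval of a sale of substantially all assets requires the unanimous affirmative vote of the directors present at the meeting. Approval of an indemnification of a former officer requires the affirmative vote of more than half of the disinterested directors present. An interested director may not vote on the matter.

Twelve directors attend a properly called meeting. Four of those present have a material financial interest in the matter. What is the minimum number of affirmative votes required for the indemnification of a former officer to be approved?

5

The indemnification of a former officer requires a majority of the disinterested directors present (12 − 4 = 8).
A majority of 8 is 5.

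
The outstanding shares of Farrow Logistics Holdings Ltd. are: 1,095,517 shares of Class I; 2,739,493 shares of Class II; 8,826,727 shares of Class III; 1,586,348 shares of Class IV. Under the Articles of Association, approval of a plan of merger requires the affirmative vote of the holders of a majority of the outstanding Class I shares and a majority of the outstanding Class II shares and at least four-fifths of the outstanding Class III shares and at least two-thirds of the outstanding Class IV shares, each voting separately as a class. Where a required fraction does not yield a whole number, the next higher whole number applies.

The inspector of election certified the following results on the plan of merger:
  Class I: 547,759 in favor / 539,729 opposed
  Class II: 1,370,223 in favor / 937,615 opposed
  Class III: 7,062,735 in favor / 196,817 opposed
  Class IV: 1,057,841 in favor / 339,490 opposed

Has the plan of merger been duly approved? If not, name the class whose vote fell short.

Class I: a majority of 1095517 is 547759; 547,759 required, 547,759 in favor — approved.
Class II: a majority of 2739493 is 1369747; 1,369,747 required, 1,370,223 in favor — approved.
Class III: 4/5 of 8826727 = 7061381.60, rounded up to 7061382; 7,061,382 required, 7,062,735 in favor — approved.
Class IV: 2/3 of 1586348 = 1057565.33, rounded up to 1057566; 1,057,566 required, 1,057,841 in favor — approved.

Approved — every class gave the required vote.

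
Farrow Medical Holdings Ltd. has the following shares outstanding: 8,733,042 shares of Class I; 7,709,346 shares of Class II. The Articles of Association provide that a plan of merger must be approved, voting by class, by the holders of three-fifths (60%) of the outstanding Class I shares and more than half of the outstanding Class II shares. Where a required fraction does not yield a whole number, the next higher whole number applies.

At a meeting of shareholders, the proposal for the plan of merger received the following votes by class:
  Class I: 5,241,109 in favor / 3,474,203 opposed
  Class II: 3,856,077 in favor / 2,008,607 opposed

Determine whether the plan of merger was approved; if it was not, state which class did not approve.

Class I: 3/5 of 8733042 = 5239825.20, rounded up to 5239826; 5,239,826 required, 5,241,109 in favor — approved.
Class II: a majority of 7709346 is 3854674; 3,854,674 required, 3,856,077 in favor — approved.

Approved — every class gave the required vote.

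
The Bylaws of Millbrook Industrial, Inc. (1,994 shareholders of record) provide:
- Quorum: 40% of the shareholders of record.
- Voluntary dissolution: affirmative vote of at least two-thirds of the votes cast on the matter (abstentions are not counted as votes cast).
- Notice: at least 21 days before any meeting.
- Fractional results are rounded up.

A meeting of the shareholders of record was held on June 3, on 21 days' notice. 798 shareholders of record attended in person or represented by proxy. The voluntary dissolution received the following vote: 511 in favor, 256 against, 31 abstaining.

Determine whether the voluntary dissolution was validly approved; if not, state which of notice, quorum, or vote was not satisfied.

Invalid — vote requirement not satisfied.

Notice: 21 days given; 21 required. Satisfied.
Quorum: 40% of 1,994 = 797.60, rounded up to 798; 798 present. Satisfied.
Vote: requires two-thirds of the votes cast (798 − 31 abstaining = 767); 2/3 of 767 = 511.33, rounded up to 512, so 512 needed; 511 in favor. Not satisfied.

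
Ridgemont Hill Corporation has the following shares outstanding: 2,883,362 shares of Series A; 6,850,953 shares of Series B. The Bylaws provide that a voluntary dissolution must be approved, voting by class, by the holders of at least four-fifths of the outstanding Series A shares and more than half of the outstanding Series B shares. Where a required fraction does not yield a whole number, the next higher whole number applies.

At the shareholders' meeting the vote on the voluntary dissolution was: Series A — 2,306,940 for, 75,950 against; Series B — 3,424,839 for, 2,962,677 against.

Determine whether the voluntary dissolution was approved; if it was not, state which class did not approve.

Not approved — the Series B shares did not give the required vote.

Series A: 4/5 of 2883362 = 2306689.60, rounded up to 2306690; 2,306,690 required, 2,306,940 in favor — approved.
Series B: a majority of 6850953 is 3425477; 3,425,477 required, 3,424,839 in favor — not approved.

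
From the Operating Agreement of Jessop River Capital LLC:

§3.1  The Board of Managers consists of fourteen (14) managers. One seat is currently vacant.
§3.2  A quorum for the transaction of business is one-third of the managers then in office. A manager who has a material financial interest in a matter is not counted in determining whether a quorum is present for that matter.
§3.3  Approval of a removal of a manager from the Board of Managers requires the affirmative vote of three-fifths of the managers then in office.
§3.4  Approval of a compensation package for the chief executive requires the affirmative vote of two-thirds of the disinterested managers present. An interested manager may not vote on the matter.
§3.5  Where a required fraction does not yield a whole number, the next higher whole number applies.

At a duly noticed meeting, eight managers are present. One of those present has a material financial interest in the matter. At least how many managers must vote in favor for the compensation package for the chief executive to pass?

5

The compensation package for the chief executive requires two-thirds of the disinterested managers present (8 − 1 = 7).
2/3 of 7 = 4.67, rounded up to 5.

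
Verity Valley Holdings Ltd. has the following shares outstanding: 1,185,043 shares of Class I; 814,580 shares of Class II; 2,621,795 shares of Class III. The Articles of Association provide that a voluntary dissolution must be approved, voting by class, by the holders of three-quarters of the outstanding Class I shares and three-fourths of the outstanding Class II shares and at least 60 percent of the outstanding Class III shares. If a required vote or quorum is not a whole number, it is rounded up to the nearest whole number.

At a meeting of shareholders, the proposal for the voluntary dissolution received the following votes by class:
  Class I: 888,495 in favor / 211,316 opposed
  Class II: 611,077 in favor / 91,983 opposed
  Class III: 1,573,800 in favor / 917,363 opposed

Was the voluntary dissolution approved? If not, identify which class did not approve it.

Not approved — the Class I shares did not give the required vote.

Class I: 3/4 of 1185043 = 888782.25, rounded up to 888783; 888,783 required, 888,495 in favor — not approved.
Class II: 3/4 of 814580 = 610935; 610,935 required, 611,077 in favor — approved.
Class III: 3/5 of 2621795 = 1573077; 1,573,077 required, 1,573,800 in favor — approved.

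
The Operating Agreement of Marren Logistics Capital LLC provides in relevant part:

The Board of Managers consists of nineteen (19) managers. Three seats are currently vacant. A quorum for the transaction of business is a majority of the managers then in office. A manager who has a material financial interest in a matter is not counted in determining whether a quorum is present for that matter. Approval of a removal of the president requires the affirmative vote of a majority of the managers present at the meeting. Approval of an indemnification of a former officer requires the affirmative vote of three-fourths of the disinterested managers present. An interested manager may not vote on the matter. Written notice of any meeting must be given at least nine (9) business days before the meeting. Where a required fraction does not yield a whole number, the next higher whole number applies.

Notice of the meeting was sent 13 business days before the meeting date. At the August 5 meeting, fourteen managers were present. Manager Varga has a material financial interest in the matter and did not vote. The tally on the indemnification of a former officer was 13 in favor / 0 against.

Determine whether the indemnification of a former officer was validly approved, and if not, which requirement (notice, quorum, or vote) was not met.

Valid — all requirements satisfied.

Notice: 13 business days given; 9 required (13 ≥ 9). Satisfied.
Quorum: 14 present, but the 1 interested manager does not count, leaving 13. Quorum is 9. Satisfied.
Vote: the indemnification of a former officer requires three-fourths of the disinterested managers present (14 − 1 = 13). 3/4 of 13 = 9.75, rounded up to 10, so 10 affirmative votes are needed; 13 voted in favor. Satisfied.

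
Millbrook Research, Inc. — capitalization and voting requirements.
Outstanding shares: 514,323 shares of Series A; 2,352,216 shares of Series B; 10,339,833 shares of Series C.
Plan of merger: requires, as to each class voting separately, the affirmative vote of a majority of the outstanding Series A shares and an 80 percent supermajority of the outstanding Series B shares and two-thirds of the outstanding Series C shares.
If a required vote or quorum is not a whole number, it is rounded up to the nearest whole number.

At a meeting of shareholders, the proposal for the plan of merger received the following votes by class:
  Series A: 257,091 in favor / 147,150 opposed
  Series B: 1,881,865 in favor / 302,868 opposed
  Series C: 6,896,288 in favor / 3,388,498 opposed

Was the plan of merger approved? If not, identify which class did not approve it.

Not approved — the Series A shares did not give the required vote.

Series A: a majority of 514323 is 257162; 257,162 required, 257,091 in favor — not approved.
Series B: 4/5 of 2352216 = 1881772.80, rounded up to 1881773; 1,881,773 required, 1,881,865 in favor — approved.
Series C: 2/3 of 10339833 = 6893222; 6,893,222 required, 6,896,288 in favor — approved.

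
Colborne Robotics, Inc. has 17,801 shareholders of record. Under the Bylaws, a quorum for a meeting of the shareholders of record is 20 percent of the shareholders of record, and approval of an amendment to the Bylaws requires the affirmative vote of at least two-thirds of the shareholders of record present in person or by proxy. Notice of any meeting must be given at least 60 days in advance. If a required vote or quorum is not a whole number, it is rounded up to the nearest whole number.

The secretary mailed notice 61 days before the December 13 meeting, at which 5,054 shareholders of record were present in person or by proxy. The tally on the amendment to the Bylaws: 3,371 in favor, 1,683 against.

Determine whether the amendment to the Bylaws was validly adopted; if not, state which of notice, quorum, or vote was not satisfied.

Valid — all requirements satisfied.

Notice: 61 days given; 60 required. Satisfied.
Quorum: 20% of 17,801 = 3,560.20, rounded up to 3,561; 5,054 present. Satisfied.
Vote: requires two-thirds of those present (5,054); 2/3 of 5054 = 3369.33, rounded up to 3370, so 3,370 needed; 3,371 in favor. Satisfied.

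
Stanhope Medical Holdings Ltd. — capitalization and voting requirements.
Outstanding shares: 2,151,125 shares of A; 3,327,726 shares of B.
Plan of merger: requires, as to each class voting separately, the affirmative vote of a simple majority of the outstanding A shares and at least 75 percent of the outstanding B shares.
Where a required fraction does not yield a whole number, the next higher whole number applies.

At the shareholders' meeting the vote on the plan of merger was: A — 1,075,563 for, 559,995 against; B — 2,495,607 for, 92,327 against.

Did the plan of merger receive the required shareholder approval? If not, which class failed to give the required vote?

Not approved — the B shares did not give the required vote.

A: a majority of 2151125 is 1075563; 1,075,563 required, 1,075,563 in favor — approved.
B: 3/4 of 3327726 = 2495794.50, rounded up to 2495795; 2,495,795 required, 2,495,607 in favor — not approved.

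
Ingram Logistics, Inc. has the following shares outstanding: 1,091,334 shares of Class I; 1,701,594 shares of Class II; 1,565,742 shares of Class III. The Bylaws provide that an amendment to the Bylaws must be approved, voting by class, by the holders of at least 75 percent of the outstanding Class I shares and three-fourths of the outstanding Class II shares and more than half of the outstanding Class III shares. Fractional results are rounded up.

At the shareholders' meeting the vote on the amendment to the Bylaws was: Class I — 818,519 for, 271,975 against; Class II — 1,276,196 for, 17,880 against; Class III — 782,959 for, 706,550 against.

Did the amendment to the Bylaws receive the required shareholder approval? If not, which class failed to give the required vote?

Class I: 3/4 of 1091334 = 818500.50, rounded up to 818501; 818,501 required, 818,519 in favor — approved.
Class II: 3/4 of 1701594 = 1276195.50, rounded up to 1276196; 1,276,196 required, 1,276,196 in favor — approved.
Class III: a majority of 1565742 is 782872; 782,872 required, 782,959 in favor — approved.

Approved — every class gave the required vote.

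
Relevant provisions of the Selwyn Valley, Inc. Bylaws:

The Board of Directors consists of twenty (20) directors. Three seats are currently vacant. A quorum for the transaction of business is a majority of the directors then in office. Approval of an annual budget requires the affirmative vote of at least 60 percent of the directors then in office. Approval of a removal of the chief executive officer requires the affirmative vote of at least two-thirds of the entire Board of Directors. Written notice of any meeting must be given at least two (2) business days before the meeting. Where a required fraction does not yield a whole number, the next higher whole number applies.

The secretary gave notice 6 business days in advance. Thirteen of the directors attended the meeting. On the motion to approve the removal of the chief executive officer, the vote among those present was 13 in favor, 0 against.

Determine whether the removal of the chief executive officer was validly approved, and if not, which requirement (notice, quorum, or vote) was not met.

Notice: 6 business days given; 2 required (6 ≥ 2). Satisfied.
Quorum: 13 present; quorum is 9. Satisfied.
Vote: the removal of the chief executive officer requires two-thirds of the entire Board of Directors (20). 2/3 of 20 = 13.33, rounded up to 14, so 14 affirmative votes are needed; 13 voted in favor. Not satisfied.

Invalid — vote requirement not satisfied.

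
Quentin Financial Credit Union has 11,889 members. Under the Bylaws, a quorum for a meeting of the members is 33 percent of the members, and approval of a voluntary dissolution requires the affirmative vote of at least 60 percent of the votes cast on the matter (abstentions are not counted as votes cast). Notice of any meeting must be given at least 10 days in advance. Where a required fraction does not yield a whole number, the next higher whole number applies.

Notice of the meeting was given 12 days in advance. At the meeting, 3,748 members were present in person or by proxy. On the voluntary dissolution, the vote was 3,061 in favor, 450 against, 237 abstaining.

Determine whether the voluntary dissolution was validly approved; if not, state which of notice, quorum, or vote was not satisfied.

Notice: 12 days given; 10 required. Satisfied.
Quorum: 33% of 11,889 = 3,923.37, rounded up to 3,924; 3,748 present. Not satisfied.
Vote: requires three-fifths of the votes cast (3,748 − 237 abstaining = 3,511); 3/5 of 3511 = 2106.60, rounded up to 2107, so 2,107 needed; 3,061 in favor. Satisfied.

Invalid — quorum requirement not satisfied.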